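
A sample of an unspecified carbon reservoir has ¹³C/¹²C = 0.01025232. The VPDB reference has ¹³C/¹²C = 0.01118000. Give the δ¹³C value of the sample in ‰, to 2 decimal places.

δ¹³C = (R_sample / R_standard − 1) × 1000
R_sample / R_standard = 0.01025232 / 0.01118000 = 0.917023
δ¹³C = (0.917023 − 1) × 1000 = -82.977‰

-82.98‰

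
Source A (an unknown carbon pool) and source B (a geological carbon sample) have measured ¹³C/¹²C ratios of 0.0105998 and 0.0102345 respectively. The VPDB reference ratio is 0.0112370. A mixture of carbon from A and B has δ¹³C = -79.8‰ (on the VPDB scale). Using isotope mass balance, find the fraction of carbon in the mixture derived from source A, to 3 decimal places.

0.290

δ_A = (0.0105998/0.0112370 − 1)×1000 = (0.943294 − 1)×1000 = -56.706‰
δ_B = (0.0102345/0.0112370 − 1)×1000 = (0.910786 − 1)×1000 = -89.214‰
f_A = (δ_mix − δ_B)/(δ_A − δ_B) = (-79.8 − (-89.214))/(-56.706 − (-89.214))
f_A = 9.414 / 32.509 = 0.2896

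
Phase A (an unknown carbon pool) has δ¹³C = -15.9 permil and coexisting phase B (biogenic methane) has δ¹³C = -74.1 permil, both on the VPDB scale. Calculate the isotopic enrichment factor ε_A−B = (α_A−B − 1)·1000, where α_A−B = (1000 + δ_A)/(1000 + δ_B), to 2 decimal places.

α_A−B = (1000 + -15.9) / (1000 + -74.1) = 984.1 / 925.9 = 1.062858
ε_A−B = (1.062858 − 1) × 1000 = 62.858 permil
(The approximation ε ≈ δ_A − δ_B would give 58.2 permil.)

62.86 permil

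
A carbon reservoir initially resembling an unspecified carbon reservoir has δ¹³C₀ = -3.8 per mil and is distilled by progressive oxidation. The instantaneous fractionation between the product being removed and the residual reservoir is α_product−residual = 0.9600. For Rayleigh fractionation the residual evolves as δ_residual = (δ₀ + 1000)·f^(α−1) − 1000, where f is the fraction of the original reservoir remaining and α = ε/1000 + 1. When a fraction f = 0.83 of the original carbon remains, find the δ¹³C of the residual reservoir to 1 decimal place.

Rayleigh residual: δ_res = (δ₀ + 1000)·f^(α−1) − 1000
α − 1 = -0.04000
f^(α−1) = 0.83^(-0.04000) = 1.007481
δ_res = (-3.8 + 1000) × 1.007481 − 1000 = 1003.653 − 1000 = 3.65 per mil

3.7 per mil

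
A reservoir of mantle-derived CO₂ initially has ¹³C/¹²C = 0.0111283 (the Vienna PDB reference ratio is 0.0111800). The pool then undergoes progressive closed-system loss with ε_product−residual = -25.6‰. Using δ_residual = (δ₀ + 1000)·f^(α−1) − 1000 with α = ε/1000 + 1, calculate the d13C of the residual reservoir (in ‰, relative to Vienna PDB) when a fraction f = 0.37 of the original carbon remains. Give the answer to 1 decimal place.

δ₀ = (0.0111283/0.0111800 − 1)×1000 = (0.995376 − 1)×1000 = -4.624‰
α − 1 = ε/1000 = -0.0256
f^(α−1) = 0.37^(-0.0256) = 1.025780
δ_res = (-4.624 + 1000) × 1.025780 − 1000 = 1021.036 − 1000 = 21.04‰

21.0‰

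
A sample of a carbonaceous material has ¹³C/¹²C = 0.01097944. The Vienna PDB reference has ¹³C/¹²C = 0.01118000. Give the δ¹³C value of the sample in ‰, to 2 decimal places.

δ¹³C = (R_sample / R_standard − 1) × 1000
R_sample / R_standard = 0.01097944 / 0.01118000 = 0.982061
δ¹³C = (0.982061 − 1) × 1000 = -17.939‰

-17.94‰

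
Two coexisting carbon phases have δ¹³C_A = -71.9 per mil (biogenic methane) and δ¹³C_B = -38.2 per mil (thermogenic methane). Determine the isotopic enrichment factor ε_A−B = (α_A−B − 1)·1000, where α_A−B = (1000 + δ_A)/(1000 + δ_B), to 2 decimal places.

α_A−B = (1000 + -71.9) / (1000 + -38.2) = 928.1 / 961.8 = 0.964962
ε_A−B = (0.964962 − 1) × 1000 = -35.038 per mil
(The approximation ε ≈ δ_A − δ_B would give -33.7 per mil.)

-35.04 per mil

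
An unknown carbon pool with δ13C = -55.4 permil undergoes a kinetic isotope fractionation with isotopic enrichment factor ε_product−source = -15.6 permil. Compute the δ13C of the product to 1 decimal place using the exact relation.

-70.1 permil

To first order, δ_product ≈ δ_source + ε = -71.0 permil.
Exactly, δ_product = (δ_source + 1000)·(ε/1000 + 1) − 1000.
δ_product = (-55.4 + 1000) × (-15.6/1000 + 1) − 1000
δ_product = -70.14 permil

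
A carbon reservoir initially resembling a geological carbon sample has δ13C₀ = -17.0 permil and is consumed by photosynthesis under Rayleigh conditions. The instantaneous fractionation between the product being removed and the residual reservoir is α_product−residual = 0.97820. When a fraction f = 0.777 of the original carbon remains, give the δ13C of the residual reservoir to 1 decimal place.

-11.6 permil

Rayleigh residual: δ_res = (δ₀ + 1000)·f^(α−1) − 1000
α − 1 = -0.02180
f^(α−1) = 0.777^(-0.02180) = 1.005516
δ_res = (-17.0 + 1000) × 1.005516 − 1000 = 988.422 − 1000 = -11.58 permil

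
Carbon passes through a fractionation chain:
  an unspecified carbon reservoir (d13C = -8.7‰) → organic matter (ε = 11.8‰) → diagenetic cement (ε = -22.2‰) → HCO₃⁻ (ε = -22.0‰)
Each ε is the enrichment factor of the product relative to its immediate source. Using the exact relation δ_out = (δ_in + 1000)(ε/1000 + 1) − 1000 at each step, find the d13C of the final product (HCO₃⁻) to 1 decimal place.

-40.8‰

step 1: δ = (-8.70 + 1000)·(11.8/1000 + 1) − 1000 = 3.00‰
step 2: δ = (3.00 + 1000)·(-22.2/1000 + 1) − 1000 = -19.27‰
step 3: δ = (-19.27 + 1000)·(-22.0/1000 + 1) − 1000 = -40.85‰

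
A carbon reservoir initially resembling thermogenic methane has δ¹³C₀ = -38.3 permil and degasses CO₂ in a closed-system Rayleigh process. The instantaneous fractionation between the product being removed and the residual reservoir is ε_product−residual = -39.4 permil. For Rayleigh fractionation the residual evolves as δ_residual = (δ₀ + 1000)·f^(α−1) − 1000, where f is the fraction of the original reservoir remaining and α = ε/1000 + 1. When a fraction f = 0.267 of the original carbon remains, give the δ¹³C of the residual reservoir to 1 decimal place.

13.1 permil

Rayleigh residual: δ_res = (δ₀ + 1000)·f^(α−1) − 1000
α = ε/1000 + 1 = 0.96060, so α − 1 = -0.03940
f^(α−1) = 0.267^(-0.03940) = 1.053405
δ_res = (-38.3 + 1000) × 1.053405 − 1000 = 1013.060 − 1000 = 13.06 permil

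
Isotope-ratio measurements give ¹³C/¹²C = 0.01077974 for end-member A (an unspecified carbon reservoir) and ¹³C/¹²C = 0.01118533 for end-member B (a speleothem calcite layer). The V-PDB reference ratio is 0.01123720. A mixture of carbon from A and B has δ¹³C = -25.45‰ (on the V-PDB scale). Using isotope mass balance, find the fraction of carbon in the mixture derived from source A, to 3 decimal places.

δ_A = (0.01077974/0.01123720 − 1)×1000 = (0.959291 − 1)×1000 = -40.709‰
δ_B = (0.01118533/0.01123720 − 1)×1000 = (0.995384 − 1)×1000 = -4.616‰
f_A = (δ_mix − δ_B)/(δ_A − δ_B) = (-25.45 − (-4.616))/(-40.709 − (-4.616))
f_A = -20.834 / -36.094 = 0.5772

0.577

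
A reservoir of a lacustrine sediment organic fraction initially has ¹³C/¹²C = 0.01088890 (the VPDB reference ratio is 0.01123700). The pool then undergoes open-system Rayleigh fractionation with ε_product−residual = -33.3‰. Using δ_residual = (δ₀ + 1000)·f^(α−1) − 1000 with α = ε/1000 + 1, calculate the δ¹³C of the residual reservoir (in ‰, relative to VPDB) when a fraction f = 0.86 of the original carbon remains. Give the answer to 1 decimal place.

δ₀ = (0.01088890/0.01123700 − 1)×1000 = (0.969022 − 1)×1000 = -30.978‰
α − 1 = ε/1000 = -0.0333
f^(α−1) = 0.86^(-0.0333) = 1.005035
δ_res = (-30.978 + 1000) × 1.005035 − 1000 = 973.901 − 1000 = -26.10‰

-26.1‰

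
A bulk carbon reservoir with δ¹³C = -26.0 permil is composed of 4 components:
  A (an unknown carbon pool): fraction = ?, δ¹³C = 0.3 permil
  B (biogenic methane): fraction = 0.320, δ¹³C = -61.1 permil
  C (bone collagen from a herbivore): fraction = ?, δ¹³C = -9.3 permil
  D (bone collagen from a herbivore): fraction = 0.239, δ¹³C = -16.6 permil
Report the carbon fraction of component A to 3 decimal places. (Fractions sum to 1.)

0.169

Let f_A and f_C be the unknown fractions; fractions sum to 1 so f_A + f_C = 0.441.
Mass balance: Σ fᵢ·δᵢ = δ_bulk ⇒ f_A·(0.3) + f_C·(-9.3) = -26.0 − (-23.519) = -2.481
Substitute f_C = 0.441 − f_A:
f_A·(0.3 − -9.3) = -2.481 − 0.441×(-9.3) = 1.621
f_A = 1.621 / 9.6 = 0.1688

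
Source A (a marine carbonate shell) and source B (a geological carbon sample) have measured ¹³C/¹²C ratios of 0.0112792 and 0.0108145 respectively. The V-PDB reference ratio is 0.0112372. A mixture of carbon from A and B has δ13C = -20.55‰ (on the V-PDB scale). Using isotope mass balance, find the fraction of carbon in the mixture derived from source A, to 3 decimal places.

δ_A = (0.0112792/0.0112372 − 1)×1000 = (1.003738 − 1)×1000 = 3.738‰
δ_B = (0.0108145/0.0112372 − 1)×1000 = (0.962384 − 1)×1000 = -37.616‰
f_A = (δ_mix − δ_B)/(δ_A − δ_B) = (-20.55 − (-37.616))/(3.738 − (-37.616))
f_A = 17.066 / 41.354 = 0.4127

0.413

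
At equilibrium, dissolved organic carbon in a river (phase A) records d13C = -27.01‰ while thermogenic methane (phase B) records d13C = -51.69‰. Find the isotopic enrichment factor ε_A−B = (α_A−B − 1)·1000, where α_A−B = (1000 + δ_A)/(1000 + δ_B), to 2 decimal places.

26.03‰

α_A−B = (1000 + -27.01) / (1000 + -51.69) = 972.99 / 948.31 = 1.026025
ε_A−B = (1.026025 − 1) × 1000 = 26.025‰
(The approximation ε ≈ δ_A − δ_B would give 24.68‰.)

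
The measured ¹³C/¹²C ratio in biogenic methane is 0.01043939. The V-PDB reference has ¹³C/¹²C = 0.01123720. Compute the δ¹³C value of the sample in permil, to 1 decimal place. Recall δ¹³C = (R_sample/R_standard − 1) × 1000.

δ¹³C = (R_sample / R_standard − 1) × 1000
R_sample / R_standard = 0.01043939 / 0.01123720 = 0.929003
δ¹³C = (0.929003 − 1) × 1000 = -71.00 permil

-71.0 permil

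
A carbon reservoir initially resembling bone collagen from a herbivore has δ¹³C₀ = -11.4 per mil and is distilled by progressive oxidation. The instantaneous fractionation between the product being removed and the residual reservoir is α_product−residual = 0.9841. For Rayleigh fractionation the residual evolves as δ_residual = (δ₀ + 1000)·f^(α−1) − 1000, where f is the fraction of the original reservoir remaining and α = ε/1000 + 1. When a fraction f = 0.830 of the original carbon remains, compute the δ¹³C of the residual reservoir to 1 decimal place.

Rayleigh residual: δ_res = (δ₀ + 1000)·f^(α−1) − 1000
α − 1 = -0.01590
f^(α−1) = 0.830^(-0.01590) = 1.002967
δ_res = (-11.4 + 1000) × 1.002967 − 1000 = 991.533 − 1000 = -8.47 per mil

-8.5 per mil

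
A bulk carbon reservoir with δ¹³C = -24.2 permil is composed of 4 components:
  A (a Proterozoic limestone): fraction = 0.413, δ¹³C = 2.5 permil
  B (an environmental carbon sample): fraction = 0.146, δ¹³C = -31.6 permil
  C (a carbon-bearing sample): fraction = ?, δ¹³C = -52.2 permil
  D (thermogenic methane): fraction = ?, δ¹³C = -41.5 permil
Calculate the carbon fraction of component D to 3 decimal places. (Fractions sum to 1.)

Let f_D and f_C be the unknown fractions; fractions sum to 1 so f_D + f_C = 0.441.
Mass balance: Σ fᵢ·δᵢ = δ_bulk ⇒ f_D·(-41.5) + f_C·(-52.2) = -24.2 − (-3.581) = -20.619
Substitute f_C = 0.441 − f_D:
f_D·(-41.5 − -52.2) = -20.619 − 0.441×(-52.2) = 2.401
f_D = 2.401 / 10.7 = 0.2244

0.224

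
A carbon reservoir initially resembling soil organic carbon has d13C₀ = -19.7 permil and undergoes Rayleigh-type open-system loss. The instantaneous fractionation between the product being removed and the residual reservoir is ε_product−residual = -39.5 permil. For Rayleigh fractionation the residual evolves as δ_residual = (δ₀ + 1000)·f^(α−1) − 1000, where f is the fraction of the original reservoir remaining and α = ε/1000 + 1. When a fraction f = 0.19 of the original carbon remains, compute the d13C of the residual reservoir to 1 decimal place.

Rayleigh residual: δ_res = (δ₀ + 1000)·f^(α−1) − 1000
α = ε/1000 + 1 = 0.96050, so α − 1 = -0.03950
f^(α−1) = 0.19^(-0.03950) = 1.067798
δ_res = (-19.7 + 1000) × 1.067798 − 1000 = 1046.763 − 1000 = 46.76 permil

46.8 permil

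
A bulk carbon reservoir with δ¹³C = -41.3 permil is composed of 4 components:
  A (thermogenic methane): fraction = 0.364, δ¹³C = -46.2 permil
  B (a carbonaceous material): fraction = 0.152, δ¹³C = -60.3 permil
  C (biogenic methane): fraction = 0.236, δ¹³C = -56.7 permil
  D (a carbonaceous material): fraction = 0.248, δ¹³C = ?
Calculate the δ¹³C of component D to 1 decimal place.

Isotope mass balance: δ_bulk = Σ fᵢ·δᵢ.
-41.3 = 0.364×(-46.2) + 0.152×(-60.3) + 0.236×(-56.7) + 0.248×δ_D
0.248·δ_D = -41.3 − (-39.364) = -1.936
δ_D = -1.936 / 0.248 = -7.81 permil

-7.8 permil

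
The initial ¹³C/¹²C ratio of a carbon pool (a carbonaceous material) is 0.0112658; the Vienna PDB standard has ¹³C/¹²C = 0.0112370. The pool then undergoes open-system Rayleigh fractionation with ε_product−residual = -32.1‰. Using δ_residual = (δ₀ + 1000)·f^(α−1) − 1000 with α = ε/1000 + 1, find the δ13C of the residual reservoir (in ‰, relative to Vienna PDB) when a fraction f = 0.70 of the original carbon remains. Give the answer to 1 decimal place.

14.1‰

δ₀ = (0.0112658/0.0112370 − 1)×1000 = (1.002563 − 1)×1000 = 2.563‰
α − 1 = ε/1000 = -0.0321
f^(α−1) = 0.70^(-0.0321) = 1.011515
δ_res = (2.563 + 1000) × 1.011515 − 1000 = 1014.108 − 1000 = 14.11‰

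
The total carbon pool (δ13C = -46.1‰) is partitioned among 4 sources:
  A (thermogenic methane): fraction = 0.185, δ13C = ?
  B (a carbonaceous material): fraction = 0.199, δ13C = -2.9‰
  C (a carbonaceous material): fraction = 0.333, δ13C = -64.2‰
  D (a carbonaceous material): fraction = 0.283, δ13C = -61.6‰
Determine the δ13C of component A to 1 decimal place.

-36.3‰

Isotope mass balance: δ_bulk = Σ fᵢ·δᵢ.
-46.1 = 0.185×δ_A + 0.199×(-2.9) + 0.333×(-64.2) + 0.283×(-61.6)
0.185·δ_A = -46.1 − (-39.389) = -6.712
δ_A = -6.712 / 0.185 = -36.28‰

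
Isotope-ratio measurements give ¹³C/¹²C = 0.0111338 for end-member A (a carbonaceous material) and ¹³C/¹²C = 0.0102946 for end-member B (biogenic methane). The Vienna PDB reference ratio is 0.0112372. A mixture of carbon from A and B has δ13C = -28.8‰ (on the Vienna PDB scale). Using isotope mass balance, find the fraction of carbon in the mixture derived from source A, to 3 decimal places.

δ_A = (0.0111338/0.0112372 − 1)×1000 = (0.990798 − 1)×1000 = -9.202‰
δ_B = (0.0102946/0.0112372 − 1)×1000 = (0.916118 − 1)×1000 = -83.882‰
f_A = (δ_mix − δ_B)/(δ_A − δ_B) = (-28.8 − (-83.882))/(-9.202 − (-83.882))
f_A = 55.082 / 74.681 = 0.7376

0.738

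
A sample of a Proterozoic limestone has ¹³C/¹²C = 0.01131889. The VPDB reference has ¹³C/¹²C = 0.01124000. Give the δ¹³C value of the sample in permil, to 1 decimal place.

δ¹³C = (R_sample / R_standard − 1) × 1000
R_sample / R_standard = 0.01131889 / 0.01124000 = 1.007019
δ¹³C = (1.007019 − 1) × 1000 = 7.02 permil

7.0 permil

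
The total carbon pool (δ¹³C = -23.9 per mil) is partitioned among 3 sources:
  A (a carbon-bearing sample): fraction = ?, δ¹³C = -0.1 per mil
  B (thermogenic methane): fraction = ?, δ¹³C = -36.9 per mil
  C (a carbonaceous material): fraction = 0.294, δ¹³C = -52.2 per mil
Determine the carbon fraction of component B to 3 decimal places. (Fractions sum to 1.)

Let f_B and f_A be the unknown fractions; fractions sum to 1 so f_B + f_A = 0.706.
Mass balance: Σ fᵢ·δᵢ = δ_bulk ⇒ f_B·(-36.9) + f_A·(-0.1) = -23.9 − (-15.347) = -8.553
Substitute f_A = 0.706 − f_B:
f_B·(-36.9 − -0.1) = -8.553 − 0.706×(-0.1) = -8.483
f_B = -8.483 / -36.8 = 0.2305

0.231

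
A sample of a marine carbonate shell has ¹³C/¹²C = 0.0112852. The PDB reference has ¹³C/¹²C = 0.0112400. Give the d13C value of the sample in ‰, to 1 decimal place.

d13C = (R_sample / R_standard − 1) × 1000
R_sample / R_standard = 0.0112852 / 0.0112400 = 1.004021
d13C = (1.004021 − 1) × 1000 = 4.02‰

4.0‰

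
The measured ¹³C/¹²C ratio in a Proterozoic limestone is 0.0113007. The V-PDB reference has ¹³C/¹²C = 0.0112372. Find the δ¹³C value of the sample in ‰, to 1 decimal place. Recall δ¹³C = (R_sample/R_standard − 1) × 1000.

5.7‰

δ¹³C = (R_sample / R_standard − 1) × 1000
R_sample / R_standard = 0.0113007 / 0.0112372 = 1.005651
δ¹³C = (1.005651 − 1) × 1000 = 5.65‰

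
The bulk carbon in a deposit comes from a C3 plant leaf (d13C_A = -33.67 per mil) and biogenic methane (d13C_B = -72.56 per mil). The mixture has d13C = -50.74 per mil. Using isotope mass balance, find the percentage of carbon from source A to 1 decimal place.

56.1%

δ_mix = f_A·δ_A + (1 − f_A)·δ_B  ⇒  f_A = (δ_mix − δ_B)/(δ_A − δ_B)
f_A = (-50.74 − (-72.56)) / (-33.67 − (-72.56))
f_A = 21.82 / 38.89 = 0.5611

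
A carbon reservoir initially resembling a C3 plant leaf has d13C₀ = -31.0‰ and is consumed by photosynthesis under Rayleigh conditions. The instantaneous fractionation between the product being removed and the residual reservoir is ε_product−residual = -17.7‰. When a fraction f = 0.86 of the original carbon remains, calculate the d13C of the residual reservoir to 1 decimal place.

-28.4‰

Rayleigh residual: δ_res = (δ₀ + 1000)·f^(α−1) − 1000
α = ε/1000 + 1 = 0.98230, so α − 1 = -0.01770
f^(α−1) = 0.86^(-0.01770) = 1.002673
δ_res = (-31.0 + 1000) × 1.002673 − 1000 = 971.590 − 1000 = -28.41‰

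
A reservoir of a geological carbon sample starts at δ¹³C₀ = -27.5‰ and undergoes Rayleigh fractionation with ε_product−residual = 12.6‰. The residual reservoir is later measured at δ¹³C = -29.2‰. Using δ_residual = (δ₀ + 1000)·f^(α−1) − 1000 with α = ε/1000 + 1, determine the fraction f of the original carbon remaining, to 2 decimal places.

0.87

α − 1 = ε/1000 = 0.0126
(δ_res + 1000)/(δ₀ + 1000) = (-29.2 + 1000)/(-27.5 + 1000) = 970.8/972.5 = 0.998252
f = 0.998252^(1/0.0126) = exp(ln(0.998252)/0.0126) = exp(-0.00175/0.0126)
f = exp(-0.1389) = 0.8704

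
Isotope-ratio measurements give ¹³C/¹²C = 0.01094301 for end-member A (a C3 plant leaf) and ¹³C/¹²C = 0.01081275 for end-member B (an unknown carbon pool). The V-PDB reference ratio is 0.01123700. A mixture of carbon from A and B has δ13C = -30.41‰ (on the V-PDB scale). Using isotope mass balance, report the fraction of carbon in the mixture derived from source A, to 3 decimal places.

δ_A = (0.01094301/0.01123700 − 1)×1000 = (0.973837 − 1)×1000 = -26.163‰
δ_B = (0.01081275/0.01123700 − 1)×1000 = (0.962245 − 1)×1000 = -37.755‰
f_A = (δ_mix − δ_B)/(δ_A − δ_B) = (-30.41 − (-37.755))/(-26.163 − (-37.755))
f_A = 7.345 / 11.592 = 0.6336

0.634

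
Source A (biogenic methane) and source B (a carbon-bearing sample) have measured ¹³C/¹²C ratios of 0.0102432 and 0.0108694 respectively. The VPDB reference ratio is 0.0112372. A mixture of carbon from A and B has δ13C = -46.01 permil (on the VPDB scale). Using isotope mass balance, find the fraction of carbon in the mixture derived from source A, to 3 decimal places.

0.238

δ_A = (0.0102432/0.0112372 − 1)×1000 = (0.911544 − 1)×1000 = -88.456 permil
δ_B = (0.0108694/0.0112372 − 1)×1000 = (0.967269 − 1)×1000 = -32.731 permil
f_A = (δ_mix − δ_B)/(δ_A − δ_B) = (-46.01 − (-32.731))/(-88.456 − (-32.731))
f_A = -13.279 / -55.726 = 0.2383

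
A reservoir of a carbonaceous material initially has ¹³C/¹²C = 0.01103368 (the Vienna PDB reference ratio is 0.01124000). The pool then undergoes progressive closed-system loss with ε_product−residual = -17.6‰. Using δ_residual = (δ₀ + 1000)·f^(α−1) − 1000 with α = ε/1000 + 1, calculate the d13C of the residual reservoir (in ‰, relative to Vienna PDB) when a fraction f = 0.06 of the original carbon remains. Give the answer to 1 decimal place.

31.5‰

δ₀ = (0.01103368/0.01124000 − 1)×1000 = (0.981644 − 1)×1000 = -18.356‰
α − 1 = ε/1000 = -0.0176
f^(α−1) = 0.06^(-0.0176) = 1.050762
δ_res = (-18.356 + 1000) × 1.050762 − 1000 = 1031.475 − 1000 = 31.47‰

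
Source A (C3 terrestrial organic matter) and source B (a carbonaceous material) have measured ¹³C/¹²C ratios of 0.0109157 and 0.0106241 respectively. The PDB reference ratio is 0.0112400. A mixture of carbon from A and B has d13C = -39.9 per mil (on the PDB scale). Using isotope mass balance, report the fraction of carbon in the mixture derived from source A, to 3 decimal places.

0.574

δ_A = (0.0109157/0.0112400 − 1)×1000 = (0.971148 − 1)×1000 = -28.852 per mil
δ_B = (0.0106241/0.0112400 − 1)×1000 = (0.945205 − 1)×1000 = -54.795 per mil
f_A = (δ_mix − δ_B)/(δ_A − δ_B) = (-39.9 − (-54.795))/(-28.852 − (-54.795))
f_A = 14.895 / 25.943 = 0.5742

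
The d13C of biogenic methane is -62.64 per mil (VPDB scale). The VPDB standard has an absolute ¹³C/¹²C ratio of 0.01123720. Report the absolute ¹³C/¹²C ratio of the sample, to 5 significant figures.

R_sample = R_standard × (d13C/1000 + 1)
R_sample = 0.01123720 × (-62.64/1000 + 1) = 0.01123720 × 0.937360
R_sample = 0.0105333

0.010533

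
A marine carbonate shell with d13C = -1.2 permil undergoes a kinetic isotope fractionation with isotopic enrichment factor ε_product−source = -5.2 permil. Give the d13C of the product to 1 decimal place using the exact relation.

-6.4 permil

To first order, δ_product ≈ δ_source + ε = -6.4 permil.
Exactly, δ_product = (δ_source + 1000)·(ε/1000 + 1) − 1000.
δ_product = (-1.2 + 1000) × (-5.2/1000 + 1) − 1000
δ_product = -6.39 permil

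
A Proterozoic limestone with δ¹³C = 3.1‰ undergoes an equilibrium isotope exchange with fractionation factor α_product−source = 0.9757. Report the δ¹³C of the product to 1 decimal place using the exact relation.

δ_product = (δ_source + 1000)·α − 1000
δ_product = (3.1 + 1000) × 0.9757 − 1000
δ_product = 978.725 − 1000 = -21.28‰

-21.3‰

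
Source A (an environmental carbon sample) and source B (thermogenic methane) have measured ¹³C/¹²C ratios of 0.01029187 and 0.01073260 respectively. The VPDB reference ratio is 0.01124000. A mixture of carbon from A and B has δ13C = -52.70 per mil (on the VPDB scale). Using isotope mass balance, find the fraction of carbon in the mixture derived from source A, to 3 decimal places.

δ_A = (0.01029187/0.01124000 − 1)×1000 = (0.915647 − 1)×1000 = -84.353 per mil
δ_B = (0.01073260/0.01124000 − 1)×1000 = (0.954858 − 1)×1000 = -45.142 per mil
f_A = (δ_mix − δ_B)/(δ_A − δ_B) = (-52.70 − (-45.142))/(-84.353 − (-45.142))
f_A = -7.558 / -39.211 = 0.1927

0.193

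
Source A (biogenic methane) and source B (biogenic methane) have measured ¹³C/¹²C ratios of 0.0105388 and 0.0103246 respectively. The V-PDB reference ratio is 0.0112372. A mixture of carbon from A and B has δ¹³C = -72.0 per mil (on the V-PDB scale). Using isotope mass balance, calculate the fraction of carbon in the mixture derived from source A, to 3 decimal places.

0.483

δ_A = (0.0105388/0.0112372 − 1)×1000 = (0.937849 − 1)×1000 = -62.151 per mil
δ_B = (0.0103246/0.0112372 − 1)×1000 = (0.918788 − 1)×1000 = -81.212 per mil
f_A = (δ_mix − δ_B)/(δ_A − δ_B) = (-72.0 − (-81.212))/(-62.151 − (-81.212))
f_A = 9.212 / 19.062 = 0.4833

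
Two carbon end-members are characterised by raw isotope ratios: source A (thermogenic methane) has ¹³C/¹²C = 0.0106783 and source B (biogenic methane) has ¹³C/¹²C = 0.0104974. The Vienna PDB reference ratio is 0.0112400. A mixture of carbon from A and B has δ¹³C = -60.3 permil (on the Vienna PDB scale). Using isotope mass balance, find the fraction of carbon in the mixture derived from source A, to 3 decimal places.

0.358

δ_A = (0.0106783/0.0112400 − 1)×1000 = (0.950027 − 1)×1000 = -49.973 permil
δ_B = (0.0104974/0.0112400 − 1)×1000 = (0.933932 − 1)×1000 = -66.068 permil
f_A = (δ_mix − δ_B)/(δ_A − δ_B) = (-60.3 − (-66.068))/(-49.973 − (-66.068))
f_A = 5.768 / 16.094 = 0.3584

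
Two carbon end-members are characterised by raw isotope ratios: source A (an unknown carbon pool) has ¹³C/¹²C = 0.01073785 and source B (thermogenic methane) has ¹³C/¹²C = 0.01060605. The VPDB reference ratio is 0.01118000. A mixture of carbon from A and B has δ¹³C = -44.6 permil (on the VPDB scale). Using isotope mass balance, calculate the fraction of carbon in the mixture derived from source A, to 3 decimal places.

0.571

δ_A = (0.01073785/0.01118000 − 1)×1000 = (0.960452 − 1)×1000 = -39.548 permil
δ_B = (0.01060605/0.01118000 − 1)×1000 = (0.948663 − 1)×1000 = -51.337 permil
f_A = (δ_mix − δ_B)/(δ_A − δ_B) = (-44.6 − (-51.337))/(-39.548 − (-51.337))
f_A = 6.737 / 11.789 = 0.5715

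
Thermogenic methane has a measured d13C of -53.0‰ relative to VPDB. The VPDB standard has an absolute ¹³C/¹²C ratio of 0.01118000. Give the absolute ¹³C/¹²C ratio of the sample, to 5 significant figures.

R_sample = R_standard × (d13C/1000 + 1)
R_sample = 0.01118000 × (-53.0/1000 + 1) = 0.01118000 × 0.947000
R_sample = 0.0105875

0.010587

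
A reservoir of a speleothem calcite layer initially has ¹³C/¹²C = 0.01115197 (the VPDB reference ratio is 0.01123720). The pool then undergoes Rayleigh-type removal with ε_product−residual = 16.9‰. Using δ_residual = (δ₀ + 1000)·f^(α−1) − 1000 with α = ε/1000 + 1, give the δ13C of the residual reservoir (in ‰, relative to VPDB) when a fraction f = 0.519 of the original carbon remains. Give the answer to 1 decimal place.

δ₀ = (0.01115197/0.01123720 − 1)×1000 = (0.992415 − 1)×1000 = -7.585‰
α − 1 = ε/1000 = 0.0169
f^(α−1) = 0.519^(0.0169) = 0.988977
δ_res = (-7.585 + 1000) × 0.988977 − 1000 = 981.476 − 1000 = -18.52‰

-18.5‰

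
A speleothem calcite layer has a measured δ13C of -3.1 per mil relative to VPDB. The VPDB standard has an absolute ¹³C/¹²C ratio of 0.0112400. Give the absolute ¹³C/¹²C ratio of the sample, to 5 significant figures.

0.011205

R_sample = R_standard × (δ13C/1000 + 1)
R_sample = 0.0112400 × (-3.1/1000 + 1) = 0.0112400 × 0.996900
R_sample = 0.0112052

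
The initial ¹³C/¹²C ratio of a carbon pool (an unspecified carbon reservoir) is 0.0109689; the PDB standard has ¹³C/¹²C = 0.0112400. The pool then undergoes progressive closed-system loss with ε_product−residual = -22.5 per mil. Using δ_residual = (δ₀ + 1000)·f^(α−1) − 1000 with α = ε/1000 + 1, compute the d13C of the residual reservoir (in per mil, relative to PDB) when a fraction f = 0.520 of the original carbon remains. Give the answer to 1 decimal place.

δ₀ = (0.0109689/0.0112400 − 1)×1000 = (0.975881 − 1)×1000 = -24.119 per mil
α − 1 = ε/1000 = -0.0225
f^(α−1) = 0.520^(-0.0225) = 1.014822
δ_res = (-24.119 + 1000) × 1.014822 − 1000 = 990.345 − 1000 = -9.65 per mil

-9.7 per mil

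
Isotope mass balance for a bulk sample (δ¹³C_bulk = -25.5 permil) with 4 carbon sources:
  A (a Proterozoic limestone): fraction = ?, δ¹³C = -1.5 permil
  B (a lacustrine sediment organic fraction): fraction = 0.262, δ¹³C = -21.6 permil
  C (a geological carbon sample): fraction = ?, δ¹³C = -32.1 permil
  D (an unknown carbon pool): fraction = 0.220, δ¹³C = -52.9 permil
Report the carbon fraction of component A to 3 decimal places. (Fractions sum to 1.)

Let f_A and f_C be the unknown fractions; fractions sum to 1 so f_A + f_C = 0.518.
Mass balance: Σ fᵢ·δᵢ = δ_bulk ⇒ f_A·(-1.5) + f_C·(-32.1) = -25.5 − (-17.297) = -8.203
Substitute f_C = 0.518 − f_A:
f_A·(-1.5 − -32.1) = -8.203 − 0.518×(-32.1) = 8.425
f_A = 8.425 / 30.6 = 0.2753

0.275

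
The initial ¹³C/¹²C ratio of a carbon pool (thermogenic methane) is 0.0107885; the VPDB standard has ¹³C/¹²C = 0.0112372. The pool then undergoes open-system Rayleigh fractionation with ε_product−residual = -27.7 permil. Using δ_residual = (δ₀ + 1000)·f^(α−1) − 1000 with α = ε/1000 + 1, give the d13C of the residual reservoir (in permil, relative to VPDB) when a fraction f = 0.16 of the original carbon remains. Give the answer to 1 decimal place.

δ₀ = (0.0107885/0.0112372 − 1)×1000 = (0.960070 − 1)×1000 = -39.930 permil
α − 1 = ε/1000 = -0.0277
f^(α−1) = 0.16^(-0.0277) = 1.052073
δ_res = (-39.930 + 1000) × 1.052073 − 1000 = 1010.064 − 1000 = 10.06 permil

10.1 permil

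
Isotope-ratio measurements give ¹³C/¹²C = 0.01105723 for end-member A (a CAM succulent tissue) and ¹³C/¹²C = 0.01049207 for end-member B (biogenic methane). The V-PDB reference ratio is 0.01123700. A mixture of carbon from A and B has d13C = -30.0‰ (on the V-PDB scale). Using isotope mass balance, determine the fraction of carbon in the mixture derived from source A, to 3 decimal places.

δ_A = (0.01105723/0.01123700 − 1)×1000 = (0.984002 − 1)×1000 = -15.998‰
δ_B = (0.01049207/0.01123700 − 1)×1000 = (0.933707 − 1)×1000 = -66.293‰
f_A = (δ_mix − δ_B)/(δ_A − δ_B) = (-30.0 − (-66.293))/(-15.998 − (-66.293))
f_A = 36.293 / 50.295 = 0.7216

0.722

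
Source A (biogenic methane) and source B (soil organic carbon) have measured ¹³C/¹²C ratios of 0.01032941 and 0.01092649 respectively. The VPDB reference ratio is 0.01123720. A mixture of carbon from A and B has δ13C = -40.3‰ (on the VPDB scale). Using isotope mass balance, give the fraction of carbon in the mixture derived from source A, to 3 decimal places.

δ_A = (0.01032941/0.01123720 − 1)×1000 = (0.919216 − 1)×1000 = -80.784‰
δ_B = (0.01092649/0.01123720 − 1)×1000 = (0.972350 − 1)×1000 = -27.650‰
f_A = (δ_mix − δ_B)/(δ_A − δ_B) = (-40.3 − (-27.650))/(-80.784 − (-27.650))
f_A = -12.650 / -53.134 = 0.2381

0.238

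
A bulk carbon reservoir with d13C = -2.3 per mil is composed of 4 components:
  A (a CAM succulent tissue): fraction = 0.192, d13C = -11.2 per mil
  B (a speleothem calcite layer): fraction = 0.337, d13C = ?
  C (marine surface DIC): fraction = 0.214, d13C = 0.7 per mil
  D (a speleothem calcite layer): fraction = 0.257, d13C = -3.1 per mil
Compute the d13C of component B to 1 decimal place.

1.5 per mil

Isotope mass balance: δ_bulk = Σ fᵢ·δᵢ.
-2.3 = 0.192×(-11.2) + 0.337×δ_B + 0.214×(0.7) + 0.257×(-3.1)
0.337·δ_B = -2.3 − (-2.797) = 0.497
δ_B = 0.497 / 0.337 = 1.48 per mil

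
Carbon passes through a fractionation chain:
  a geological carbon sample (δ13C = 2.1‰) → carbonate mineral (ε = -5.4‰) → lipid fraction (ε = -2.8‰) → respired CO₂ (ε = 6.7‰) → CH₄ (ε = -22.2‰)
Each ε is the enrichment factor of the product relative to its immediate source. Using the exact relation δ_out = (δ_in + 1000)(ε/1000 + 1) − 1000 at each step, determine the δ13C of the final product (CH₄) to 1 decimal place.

-21.7‰

step 1: δ = (2.10 + 1000)·(-5.4/1000 + 1) − 1000 = -3.31‰
step 2: δ = (-3.31 + 1000)·(-2.8/1000 + 1) − 1000 = -6.10‰
step 3: δ = (-6.10 + 1000)·(6.7/1000 + 1) − 1000 = 0.56‰
step 4: δ = (0.56 + 1000)·(-22.2/1000 + 1) − 1000 = -21.66‰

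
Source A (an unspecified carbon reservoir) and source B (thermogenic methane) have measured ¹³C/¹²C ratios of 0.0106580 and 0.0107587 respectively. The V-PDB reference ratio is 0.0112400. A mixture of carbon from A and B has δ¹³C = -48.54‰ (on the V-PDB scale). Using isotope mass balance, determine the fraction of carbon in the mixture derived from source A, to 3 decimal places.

δ_A = (0.0106580/0.0112400 − 1)×1000 = (0.948221 − 1)×1000 = -51.779‰
δ_B = (0.0107587/0.0112400 − 1)×1000 = (0.957180 − 1)×1000 = -42.820‰
f_A = (δ_mix − δ_B)/(δ_A − δ_B) = (-48.54 − (-42.820))/(-51.779 − (-42.820))
f_A = -5.720 / -8.959 = 0.6384

0.638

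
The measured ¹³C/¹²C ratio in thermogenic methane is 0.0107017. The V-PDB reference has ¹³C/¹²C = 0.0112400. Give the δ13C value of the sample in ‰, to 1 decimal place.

δ13C = (R_sample / R_standard − 1) × 1000
R_sample / R_standard = 0.0107017 / 0.0112400 = 0.952109
δ13C = (0.952109 − 1) × 1000 = -47.89‰

-47.9‰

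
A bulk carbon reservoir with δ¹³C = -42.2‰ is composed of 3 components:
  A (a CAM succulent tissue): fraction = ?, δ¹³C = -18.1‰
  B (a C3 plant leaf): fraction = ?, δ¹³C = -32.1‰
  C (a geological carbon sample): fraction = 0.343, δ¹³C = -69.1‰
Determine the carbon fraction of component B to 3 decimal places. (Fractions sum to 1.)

0.472

Let f_B and f_A be the unknown fractions; fractions sum to 1 so f_B + f_A = 0.657.
Mass balance: Σ fᵢ·δᵢ = δ_bulk ⇒ f_B·(-32.1) + f_A·(-18.1) = -42.2 − (-23.701) = -18.499
Substitute f_A = 0.657 − f_B:
f_B·(-32.1 − -18.1) = -18.499 − 0.657×(-18.1) = -6.607
f_B = -6.607 / -14.0 = 0.4719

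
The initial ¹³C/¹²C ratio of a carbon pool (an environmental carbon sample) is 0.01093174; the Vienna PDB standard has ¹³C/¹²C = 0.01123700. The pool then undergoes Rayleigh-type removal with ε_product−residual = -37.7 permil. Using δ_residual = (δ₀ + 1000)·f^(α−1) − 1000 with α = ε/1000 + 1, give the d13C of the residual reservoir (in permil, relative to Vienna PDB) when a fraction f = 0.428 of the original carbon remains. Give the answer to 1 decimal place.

4.5 permil

δ₀ = (0.01093174/0.01123700 − 1)×1000 = (0.972834 − 1)×1000 = -27.166 permil
α − 1 = ε/1000 = -0.0377
f^(α−1) = 0.428^(-0.0377) = 1.032511
δ_res = (-27.166 + 1000) × 1.032511 − 1000 = 1004.462 − 1000 = 4.46 permil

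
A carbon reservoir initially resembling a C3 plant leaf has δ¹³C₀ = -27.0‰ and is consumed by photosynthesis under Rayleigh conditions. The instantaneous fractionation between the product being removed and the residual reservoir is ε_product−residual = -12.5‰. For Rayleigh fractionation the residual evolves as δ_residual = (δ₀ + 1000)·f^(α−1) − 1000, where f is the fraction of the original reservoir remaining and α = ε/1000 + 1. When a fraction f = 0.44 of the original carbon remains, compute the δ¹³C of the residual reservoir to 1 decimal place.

-17.0‰

Rayleigh residual: δ_res = (δ₀ + 1000)·f^(α−1) − 1000
α = ε/1000 + 1 = 0.98750, so α − 1 = -0.01250
f^(α−1) = 0.44^(-0.01250) = 1.010315
δ_res = (-27.0 + 1000) × 1.010315 − 1000 = 983.037 − 1000 = -16.96‰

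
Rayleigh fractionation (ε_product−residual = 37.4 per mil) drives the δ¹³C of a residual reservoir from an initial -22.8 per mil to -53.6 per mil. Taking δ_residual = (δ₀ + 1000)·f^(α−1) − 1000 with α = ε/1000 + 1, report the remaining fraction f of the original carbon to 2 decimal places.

α − 1 = ε/1000 = 0.0374
(δ_res + 1000)/(δ₀ + 1000) = (-53.6 + 1000)/(-22.8 + 1000) = 946.4/977.2 = 0.968481
f = 0.968481^(1/0.0374) = exp(ln(0.968481)/0.0374) = exp(-0.03203/0.0374)
f = exp(-0.8563) = 0.4247

0.42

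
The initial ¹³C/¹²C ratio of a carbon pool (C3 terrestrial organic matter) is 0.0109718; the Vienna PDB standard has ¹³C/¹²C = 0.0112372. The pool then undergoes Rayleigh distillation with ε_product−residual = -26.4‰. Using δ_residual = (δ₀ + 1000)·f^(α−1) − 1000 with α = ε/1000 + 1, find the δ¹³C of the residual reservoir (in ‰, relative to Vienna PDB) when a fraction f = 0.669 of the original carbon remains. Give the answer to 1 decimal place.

-13.2‰

δ₀ = (0.0109718/0.0112372 − 1)×1000 = (0.976382 − 1)×1000 = -23.618‰
α − 1 = ε/1000 = -0.0264
f^(α−1) = 0.669^(-0.0264) = 1.010669
δ_res = (-23.618 + 1000) × 1.010669 − 1000 = 986.799 − 1000 = -13.20‰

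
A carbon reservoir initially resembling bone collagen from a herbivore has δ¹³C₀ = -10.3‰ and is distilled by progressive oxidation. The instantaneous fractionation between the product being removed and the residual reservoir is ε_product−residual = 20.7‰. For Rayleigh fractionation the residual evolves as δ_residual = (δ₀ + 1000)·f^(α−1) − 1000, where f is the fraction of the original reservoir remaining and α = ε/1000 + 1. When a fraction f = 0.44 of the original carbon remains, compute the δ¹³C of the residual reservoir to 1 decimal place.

-27.0‰

Rayleigh residual: δ_res = (δ₀ + 1000)·f^(α−1) − 1000
α = ε/1000 + 1 = 1.02070, so α − 1 = 0.02070
f^(α−1) = 0.44^(0.02070) = 0.983149
δ_res = (-10.3 + 1000) × 0.983149 − 1000 = 973.023 − 1000 = -26.98‰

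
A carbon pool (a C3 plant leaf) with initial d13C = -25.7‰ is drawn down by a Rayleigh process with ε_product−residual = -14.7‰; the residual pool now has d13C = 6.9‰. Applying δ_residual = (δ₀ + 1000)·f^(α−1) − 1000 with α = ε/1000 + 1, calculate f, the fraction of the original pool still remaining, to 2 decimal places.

α − 1 = ε/1000 = -0.0147
(δ_res + 1000)/(δ₀ + 1000) = (6.9 + 1000)/(-25.7 + 1000) = 1006.9/974.3 = 1.033460
f = 1.033460^(1/-0.0147) = exp(ln(1.033460)/-0.0147) = exp(0.03291/-0.0147)
f = exp(-2.2389) = 0.1066

0.11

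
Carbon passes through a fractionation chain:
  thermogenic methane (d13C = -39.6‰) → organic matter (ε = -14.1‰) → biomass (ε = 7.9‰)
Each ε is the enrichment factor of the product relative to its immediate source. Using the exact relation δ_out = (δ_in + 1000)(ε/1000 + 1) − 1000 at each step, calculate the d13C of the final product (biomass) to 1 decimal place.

-45.7‰

step 1: δ = (-39.60 + 1000)·(-14.1/1000 + 1) − 1000 = -53.14‰
step 2: δ = (-53.14 + 1000)·(7.9/1000 + 1) − 1000 = -45.66‰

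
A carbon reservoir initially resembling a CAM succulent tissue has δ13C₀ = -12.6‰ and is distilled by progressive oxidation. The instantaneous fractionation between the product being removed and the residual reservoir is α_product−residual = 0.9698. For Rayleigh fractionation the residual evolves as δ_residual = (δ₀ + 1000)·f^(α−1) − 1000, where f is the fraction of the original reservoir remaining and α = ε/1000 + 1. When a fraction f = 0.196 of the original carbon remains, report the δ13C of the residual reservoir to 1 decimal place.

Rayleigh residual: δ_res = (δ₀ + 1000)·f^(α−1) − 1000
α − 1 = -0.03020
f^(α−1) = 0.196^(-0.03020) = 1.050446
δ_res = (-12.6 + 1000) × 1.050446 − 1000 = 1037.211 − 1000 = 37.21‰

37.2‰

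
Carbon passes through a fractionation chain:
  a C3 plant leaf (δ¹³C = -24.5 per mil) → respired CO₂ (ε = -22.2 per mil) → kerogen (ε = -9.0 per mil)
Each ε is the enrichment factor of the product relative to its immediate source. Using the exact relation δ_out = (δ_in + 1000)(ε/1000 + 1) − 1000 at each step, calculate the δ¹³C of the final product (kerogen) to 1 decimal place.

-54.7 per mil

step 1: δ = (-24.50 + 1000)·(-22.2/1000 + 1) − 1000 = -46.16 per mil
step 2: δ = (-46.16 + 1000)·(-9.0/1000 + 1) − 1000 = -54.74 per mil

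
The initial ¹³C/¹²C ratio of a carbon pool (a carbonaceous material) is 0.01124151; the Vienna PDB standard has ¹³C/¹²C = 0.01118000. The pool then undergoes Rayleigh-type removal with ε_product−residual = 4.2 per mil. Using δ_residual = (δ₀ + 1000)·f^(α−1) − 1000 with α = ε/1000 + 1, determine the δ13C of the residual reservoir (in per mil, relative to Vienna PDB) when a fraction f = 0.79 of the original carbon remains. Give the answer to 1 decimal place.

4.5 per mil

δ₀ = (0.01124151/0.01118000 − 1)×1000 = (1.005502 − 1)×1000 = 5.502 per mil
α − 1 = ε/1000 = 0.0042
f^(α−1) = 0.79^(0.0042) = 0.999010
δ_res = (5.502 + 1000) × 0.999010 − 1000 = 1004.507 − 1000 = 4.51 per mil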